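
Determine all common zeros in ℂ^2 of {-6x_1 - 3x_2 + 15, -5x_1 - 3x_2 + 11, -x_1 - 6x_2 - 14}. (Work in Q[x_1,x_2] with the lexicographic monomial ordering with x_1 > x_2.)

{(4, -3)}

Compute a lex Gröbner basis by Buchberger's algorithm.
f_1 = -6x_1 - 3x_2 + 15, LT = x_1.
f_2 = -5x_1 - 3x_2 + 11, LT = x_1.
f_3 = -x_1 - 6x_2 - 14, LT = x_1.

S(f_1,f_2): lcm = x_1. S = -1/10x_2 - 3/10.
  leading term x_2: no divisor's leading term divides it; move -1/10x_2 to the remainder.
  leading term 1: no divisor's leading term divides it; move -3/10 to the remainder.
  remainder -1/10x_2 - 3/10 ≠ 0; add h_4 = -1/10x_2 - 3/10 to the basis.

The other S-polynomials (S(f_1,f_3), S(f_2,f_3), S(f_1,h_4), S(f_2,h_4), S(f_3,h_4)) all reduce to 0 modulo the current basis, so we have a Gröbner basis.
Inter-reduce: drop elements whose leading term is divisible by another's, tail-reduce, and make monic.
Reduced Gröbner basis: {x_1 - 4, x_2 + 3}.

Since the basis is lex-ordered, x_2 + 3 is univariate in x_2. Its roots are {-3}. Back-substituting each root into the other basis elements fixes the other coordinates.
  x_2 = -3: the earlier basis element becomes x_1 - 4 = 0, giving x_1 = 4 — point (4, -3).
This is the nonlinear analogue of row-reducing a linear system.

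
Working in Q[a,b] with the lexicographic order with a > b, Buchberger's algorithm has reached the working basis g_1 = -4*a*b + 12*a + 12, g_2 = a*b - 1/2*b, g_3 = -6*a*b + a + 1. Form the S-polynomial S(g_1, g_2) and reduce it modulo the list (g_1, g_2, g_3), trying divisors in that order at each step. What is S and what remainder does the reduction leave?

S(g_1, g_2) = -3*a + 1/2*b - 3; remainder on division = -3*a + 1/2*b - 3.

lcm(LM(g_1), LM(g_2)) = a*b.
S = (lcm/LT(g_1))·g_1 − (lcm/LT(g_2))·g_2 = -3*a + 1/2*b - 3.
Reduce S modulo (g_1, g_2, g_3) in that order:
  leading term a: no divisor's leading term divides it; move -3*a to the remainder.
  leading term b: no divisor's leading term divides it; move 1/2*b to the remainder.
  leading term 1: no divisor's leading term divides it; move -3 to the remainder.
The remainder -3*a + 1/2*b - 3 is nonzero, so it would be added as the next basis element.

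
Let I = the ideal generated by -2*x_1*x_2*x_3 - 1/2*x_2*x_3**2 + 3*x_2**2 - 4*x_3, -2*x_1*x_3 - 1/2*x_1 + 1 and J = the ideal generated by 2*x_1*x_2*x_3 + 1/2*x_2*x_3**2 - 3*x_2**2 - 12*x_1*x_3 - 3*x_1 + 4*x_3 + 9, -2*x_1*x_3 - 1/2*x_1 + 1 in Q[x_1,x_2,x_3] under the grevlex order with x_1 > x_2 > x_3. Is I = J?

No, the ideals differ.

For a fixed monomial order, each ideal has a unique reduced Gröbner basis; comparing bases decides equality.
Buchberger on the first generating set:
f_1 = -2*x_1*x_2*x_3 - 1/2*x_2*x_3**2 + 3*x_2**2 - 4*x_3, LT = x_1*x_2*x_3.
f_2 = -2*x_1*x_3 - 1/2*x_1 + 1, LT = x_1*x_3.

S(f_1,f_2): lcm = x_1*x_2*x_3. S = 1/4*x_2*x_3**2 - 1/4*x_1*x_2 - 3/2*x_2**2 + 1/2*x_2 + 2*x_3.
  leading term x_2*x_3**2: no divisor's leading term divides it; move 1/4*x_2*x_3**2 to the remainder.
  leading term x_1*x_2: no divisor's leading term divides it; move -1/4*x_1*x_2 to the remainder.
  leading term x_2**2: no divisor's leading term divides it; move -3/2*x_2**2 to the remainder.
  leading term x_2: no divisor's leading term divides it; move 1/2*x_2 to the remainder.
  leading term x_3: no divisor's leading term divides it; move 2*x_3 to the remainder.
  remainder 1/4*x_2*x_3**2 - 1/4*x_1*x_2 - 3/2*x_2**2 + 1/2*x_2 + 2*x_3 ≠ 0; add g_3 = 1/4*x_2*x_3**2 - 1/4*x_1*x_2 - 3/2*x_2**2 + 1/2*x_2 + 2*x_3 to the basis.

S(f_1,g_3): lcm = x_1*x_2*x_3**2. S = 1/4*x_2*x_3**3 + x_1**2*x_2 + 6*x_1*x_2**2 - 3/2*x_2**2*x_3 - 2*x_1*x_2 - 8*x_1*x_3 + 2*x_3**2.
  leading term x_2*x_3**3: subtract (x_3)·g_3 from 1/4*x_2*x_3**3 + x_1**2*x_2 + 6*x_1*x_2**2 - 3/2*x_2**2*x_3 - 2*x_1*x_2 - 8*x_1*x_3 + 2*x_3**2 → x_1**2*x_2 + 6*x_1*x_2**2 + 1/4*x_1*x_2*x_3 - 2*x_1*x_2 - 8*x_1*x_3 - 1/2*x_2*x_3
  leading term x_1**2*x_2: no divisor's leading term divides it; move x_1**2*x_2 to the remainder.
  leading term x_1*x_2**2: no divisor's leading term divides it; move 6*x_1*x_2**2 to the remainder.
  leading term x_1*x_2*x_3: subtract (-1/8)·f_1 from 1/4*x_1*x_2*x_3 - 2*x_1*x_2 - 8*x_1*x_3 - 1/2*x_2*x_3 → -1/16*x_2*x_3**2 - 2*x_1*x_2 + 3/8*x_2**2 - 8*x_1*x_3 - 1/2*x_2*x_3 - 1/2*x_3
  leading term x_2*x_3**2: subtract (-1/4)·g_3 from -1/16*x_2*x_3**2 - 2*x_1*x_2 + 3/8*x_2**2 - 8*x_1*x_3 - 1/2*x_2*x_3 - 1/2*x_3 → -33/16*x_1*x_2 - 8*x_1*x_3 - 1/2*x_2*x_3 + 1/8*x_2
  leading term x_1*x_2: no divisor's leading term divides it; move -33/16*x_1*x_2 to the remainder.
  leading term x_1*x_3: subtract (4)·f_2 from -8*x_1*x_3 - 1/2*x_2*x_3 + 1/8*x_2 → -1/2*x_2*x_3 + 2*x_1 + 1/8*x_2 - 4
  leading term x_2*x_3: no divisor's leading term divides it; move -1/2*x_2*x_3 to the remainder.
  leading term x_1: no divisor's leading term divides it; move 2*x_1 to the remainder.
  leading term x_2: no divisor's leading term divides it; move 1/8*x_2 to the remainder.
  leading term 1: no divisor's leading term divides it; move -4 to the remainder.
  remainder x_1**2*x_2 + 6*x_1*x_2**2 - 33/16*x_1*x_2 - 1/2*x_2*x_3 + 2*x_1 + 1/8*x_2 - 4 ≠ 0; add g_4 = x_1**2*x_2 + 6*x_1*x_2**2 - 33/16*x_1*x_2 - 1/2*x_2*x_3 + 2*x_1 + 1/8*x_2 - 4 to the basis.

The other S-polynomials (S(f_2,g_3), S(f_1,g_4), S(f_2,g_4), S(g_3,g_4)) all reduce to 0 modulo the current basis, so we have a Gröbner basis.
Inter-reduce: drop elements whose leading term is divisible by another's, tail-reduce, and make monic.
Reduced Gröbner basis: {x_1**2*x_2 + 6*x_1*x_2**2 - 33/16*x_1*x_2 - 1/2*x_2*x_3 + 2*x_1 + 1/8*x_2 - 4, x_2*x_3**2 - x_1*x_2 - 6*x_2**2 + 2*x_2 + 8*x_3, x_1*x_3 + 1/4*x_1 - 1/2}.

Buchberger on the second generating set:
h_1 = 2*x_1*x_2*x_3 + 1/2*x_2*x_3**2 - 3*x_2**2 - 12*x_1*x_3 - 3*x_1 + 4*x_3 + 9, LT = x_1*x_2*x_3.
h_2 = -2*x_1*x_3 - 1/2*x_1 + 1, LT = x_1*x_3.

S(h_1,h_2): lcm = x_1*x_2*x_3. S = 1/4*x_2*x_3**2 - 1/4*x_1*x_2 - 3/2*x_2**2 - 6*x_1*x_3 - 3/2*x_1 + 1/2*x_2 + 2*x_3 + 9/2.
  leading term x_2*x_3**2: no divisor's leading term divides it; move 1/4*x_2*x_3**2 to the remainder.
  leading term x_1*x_2: no divisor's leading term divides it; move -1/4*x_1*x_2 to the remainder.
  leading term x_2**2: no divisor's leading term divides it; move -3/2*x_2**2 to the remainder.
  leading term x_1*x_3: subtract (3)·h_2 from -6*x_1*x_3 - 3/2*x_1 + 1/2*x_2 + 2*x_3 + 9/2 → 1/2*x_2 + 2*x_3 + 3/2
  leading term x_2: no divisor's leading term divides it; move 1/2*x_2 to the remainder.
  leading term x_3: no divisor's leading term divides it; move 2*x_3 to the remainder.
  leading term 1: no divisor's leading term divides it; move 3/2 to the remainder.
  remainder 1/4*x_2*x_3**2 - 1/4*x_1*x_2 - 3/2*x_2**2 + 1/2*x_2 + 2*x_3 + 3/2 ≠ 0; add k_3 = 1/4*x_2*x_3**2 - 1/4*x_1*x_2 - 3/2*x_2**2 + 1/2*x_2 + 2*x_3 + 3/2 to the basis.

S(h_1,k_3): lcm = x_1*x_2*x_3**2. S = 1/4*x_2*x_3**3 + x_1**2*x_2 + 6*x_1*x_2**2 - 3/2*x_2**2*x_3 - 6*x_1*x_3**2 - 2*x_1*x_2 - 19/2*x_1*x_3 + 2*x_3**2 - 6*x_1 + 9/2*x_3.
  leading term x_2*x_3**3: subtract (x_3)·k_3 from 1/4*x_2*x_3**3 + x_1**2*x_2 + 6*x_1*x_2**2 - 3/2*x_2**2*x_3 - 6*x_1*x_3**2 - 2*x_1*x_2 - 19/2*x_1*x_3 + 2*x_3**2 - 6*x_1 + 9/2*x_3 → x_1**2*x_2 + 6*x_1*x_2**2 + 1/4*x_1*x_2*x_3 - 6*x_1*x_3**2 - 2*x_1*x_2 - 19/2*x_1*x_3 - 1/2*x_2*x_3 - 6*x_1 + 3*x_3
  leading term x_1**2*x_2: no divisor's leading term divides it; move x_1**2*x_2 to the remainder.
  leading term x_1*x_2**2: no divisor's leading term divides it; move 6*x_1*x_2**2 to the remainder.
  leading term x_1*x_2*x_3: subtract (1/8)·h_1 from 1/4*x_1*x_2*x_3 - 6*x_1*x_3**2 - 2*x_1*x_2 - 19/2*x_1*x_3 - 1/2*x_2*x_3 - 6*x_1 + 3*x_3 → -6*x_1*x_3**2 - 1/16*x_2*x_3**2 - 2*x_1*x_2 + 3/8*x_2**2 - 8*x_1*x_3 - 1/2*x_2*x_3 - 45/8*x_1 + 5/2*x_3 - 9/8
  leading term x_1*x_3**2: subtract (3*x_3)·h_2 from -6*x_1*x_3**2 - 1/16*x_2*x_3**2 - 2*x_1*x_2 + 3/8*x_2**2 - 8*x_1*x_3 - 1/2*x_2*x_3 - 45/8*x_1 + 5/2*x_3 - 9/8 → -1/16*x_2*x_3**2 - 2*x_1*x_2 + 3/8*x_2**2 - 13/2*x_1*x_3 - 1/2*x_2*x_3 - 45/8*x_1 - 1/2*x_3 - 9/8
  leading term x_2*x_3**2: subtract (-1/4)·k_3 from -1/16*x_2*x_3**2 - 2*x_1*x_2 + 3/8*x_2**2 - 13/2*x_1*x_3 - 1/2*x_2*x_3 - 45/8*x_1 - 1/2*x_3 - 9/8 → -33/16*x_1*x_2 - 13/2*x_1*x_3 - 1/2*x_2*x_3 - 45/8*x_1 + 1/8*x_2 - 3/4
  leading term x_1*x_2: no divisor's leading term divides it; move -33/16*x_1*x_2 to the remainder.
  leading term x_1*x_3: subtract (13/4)·h_2 from -13/2*x_1*x_3 - 1/2*x_2*x_3 - 45/8*x_1 + 1/8*x_2 - 3/4 → -1/2*x_2*x_3 - 4*x_1 + 1/8*x_2 - 4
  leading term x_2*x_3: no divisor's leading term divides it; move -1/2*x_2*x_3 to the remainder.
  leading term x_1: no divisor's leading term divides it; move -4*x_1 to the remainder.
  leading term x_2: no divisor's leading term divides it; move 1/8*x_2 to the remainder.
  leading term 1: no divisor's leading term divides it; move -4 to the remainder.
  remainder x_1**2*x_2 + 6*x_1*x_2**2 - 33/16*x_1*x_2 - 1/2*x_2*x_3 - 4*x_1 + 1/8*x_2 - 4 ≠ 0; add k_4 = x_1**2*x_2 + 6*x_1*x_2**2 - 33/16*x_1*x_2 - 1/2*x_2*x_3 - 4*x_1 + 1/8*x_2 - 4 to the basis.

The other S-polynomials (S(h_2,k_3), S(h_1,k_4), S(h_2,k_4), S(k_3,k_4)) all reduce to 0 modulo the current basis, so we have a Gröbner basis.
Inter-reduce: drop elements whose leading term is divisible by another's, tail-reduce, and make monic.
Reduced Gröbner basis: {x_1**2*x_2 + 6*x_1*x_2**2 - 33/16*x_1*x_2 - 1/2*x_2*x_3 - 4*x_1 + 1/8*x_2 - 4, x_2*x_3**2 - x_1*x_2 - 6*x_2**2 + 2*x_2 + 8*x_3 + 6, x_1*x_3 + 1/4*x_1 - 1/2}.

These differ, so the ideals are not equal.
The choice of monomial ordering does not affect the verdict — as long as both bases are computed under the same ordering, their equality decides ideal equality.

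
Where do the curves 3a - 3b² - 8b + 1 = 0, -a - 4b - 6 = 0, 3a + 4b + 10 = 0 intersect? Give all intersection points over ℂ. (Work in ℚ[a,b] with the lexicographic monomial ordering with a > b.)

Compute a lex Gröbner basis by Buchberger's algorithm.
f_1 = 3a - 3b² - 8b + 1, LT = a.
f_2 = -a - 4b - 6, LT = a.
f_3 = 3a + 4b + 10, LT = a.

S(f_1,f_2): lcm = a. S = -b² - 20/3b - 17/3.
  leading term b²: no divisor's leading term divides it; move -b² to the remainder.
  leading term b: no divisor's leading term divides it; move -20/3b to the remainder.
  leading term 1: no divisor's leading term divides it; move -17/3 to the remainder.
  remainder -b² - 20/3b - 17/3 ≠ 0; add h_4 = -b² - 20/3b - 17/3 to the basis.

S(f_1,f_3): lcm = a. S = -b² - 4b - 3.
  leading term b²: subtract (1)·h_4 from -b² - 4b - 3 → 8/3b + 8/3
  leading term b: no divisor's leading term divides it; move 8/3b to the remainder.
  leading term 1: no divisor's leading term divides it; move 8/3 to the remainder.
  remainder 8/3b + 8/3 ≠ 0; add h_5 = 8/3b + 8/3 to the basis.

The other S-polynomials (S(f_2,f_3), S(f_1,h_4), S(f_2,h_4), S(f_3,h_4), S(f_1,h_5), S(f_2,h_5), S(f_3,h_5), S(h_4,h_5)) all reduce to 0 modulo the current basis, so we have a Gröbner basis.
Inter-reduce: drop elements whose leading term is divisible by another's, tail-reduce, and make monic.
Reduced Gröbner basis: {a + 2, b + 1}.

Since the basis is lex-ordered, b + 1 is univariate in b. Its roots are {-1}. Back-substituting each root into the other basis elements fixes the other coordinates.
  b = -1: the earlier basis element becomes a + 2 = 0, giving a = -2 — point (-2, -1).
Each listed point satisfies every original equation (direct substitution).

{(-2, -1)}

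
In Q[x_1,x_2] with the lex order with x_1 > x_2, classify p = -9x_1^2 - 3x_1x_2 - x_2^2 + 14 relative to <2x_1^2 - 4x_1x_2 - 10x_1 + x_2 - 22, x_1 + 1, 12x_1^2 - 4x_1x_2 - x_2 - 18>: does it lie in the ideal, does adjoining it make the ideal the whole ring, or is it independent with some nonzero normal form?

Adjoining -9x_1^2 - 3x_1x_2 - x_2^2 + 14 makes the ideal the whole ring: the system is inconsistent.

First compute the reduced Gröbner basis of I by Buchberger's algorithm.
f_1 = 2x_1^2 - 4x_1x_2 - 10x_1 + x_2 - 22, LT = x_1^2.
f_2 = x_1 + 1, LT = x_1.
f_3 = 12x_1^2 - 4x_1x_2 - x_2 - 18, LT = x_1^2.

S(f_1,f_2): lcm = x_1^2. S = -2x_1x_2 - 6x_1 + 1/2x_2 - 11.
  reduce S modulo (f_1, f_2, f_3):
  remainder 5/2x_2 - 5 ≠ 0; add h_4 = 5/2x_2 - 5 to the basis.

The other S-polynomials (S(f_1,f_3), S(f_2,f_3), S(f_1,h_4), S(f_2,h_4), S(f_3,h_4)) all reduce to 0 modulo the current basis, so we have a Gröbner basis.
Inter-reduce: drop elements whose leading term is divisible by another's, tail-reduce, and make monic.
Reduced Gröbner basis: {x_1 + 1, x_2 - 2}.
Label its elements g_1 = x_1 + 1, g_2 = x_2 - 2.

Reduce p = -9x_1^2 - 3x_1x_2 - x_2^2 + 14 modulo G:
  leading term x_1^2: subtract (-9x_1)·g_1 from -9x_1^2 - 3x_1x_2 - x_2^2 + 14 → -3x_1x_2 + 9x_1 - x_2^2 + 14
  leading term x_1x_2: subtract (-3x_2)·g_1 from -3x_1x_2 + 9x_1 - x_2^2 + 14 → 9x_1 - x_2^2 + 3x_2 + 14
  leading term x_1: subtract (9)·g_1 from 9x_1 - x_2^2 + 3x_2 + 14 → -x_2^2 + 3x_2 + 5
  leading term x_2^2: subtract (-x_2)·g_2 from -x_2^2 + 3x_2 + 5 → x_2 + 5
  leading term x_2: subtract (1)·g_2 from x_2 + 5 → 7
  leading term 1: no divisor's leading term divides it; move 7 to the remainder.
  normal form = 7.
The normal form is nonzero, so p ∉ I. Since p minus its normal form lies in I, I + (p) = I + (r) where r = 7; decide whether this ideal is the whole ring.
Here r = 7 is a nonzero constant, hence a unit: 1 ∈ I + (p), the Gröbner basis of I + (p) is {1}, and the enlarged system has no common solution — adjoining p is inconsistent.

The remainder on division by a Gröbner basis is unique — it is the normal form.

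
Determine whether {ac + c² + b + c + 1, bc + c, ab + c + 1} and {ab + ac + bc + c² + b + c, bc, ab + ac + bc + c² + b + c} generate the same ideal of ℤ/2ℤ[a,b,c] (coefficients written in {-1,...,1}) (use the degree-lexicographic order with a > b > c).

Since reduced Gröbner bases are canonical representatives of ideals under a given ordering, it suffices to compute and compare them.
Buchberger on the first generating set:
f_1 = ac + c² + b + c + 1, LT = ac.
f_2 = bc + c, LT = bc.
f_3 = ab + c + 1, LT = ab.

S(f_1,f_2): lcm = abc. S = bc² + ac + b² + bc + b.
  leading term bc²: subtract (c)·f_2 from bc² + ac + b² + bc + b → ac + b² + bc + c² + b
  leading term ac: subtract (1)·f_1 from ac + b² + bc + c² + b → b² + bc + c + 1
  leading term b²: no divisor's leading term divides it; move b² to the remainder.
  leading term bc: subtract (1)·f_2 from bc + c + 1 → 1
  leading term 1: no divisor's leading term divides it; move 1 to the remainder.
  remainder b² + 1 ≠ 0; add g_4 = b² + 1 to the basis.

S(f_1,f_3): lcm = abc. S = bc² + b² + bc + c² + b + c.
  leading term bc²: subtract (c)·f_2 from bc² + b² + bc + c² + b + c → b² + bc + b + c
  leading term b²: subtract (1)·g_4 from b² + bc + b + c → bc + b + c + 1
  leading term bc: subtract (1)·f_2 from bc + b + c + 1 → b + 1
  leading term b: no divisor's leading term divides it; move b to the remainder.
  leading term 1: no divisor's leading term divides it; move 1 to the remainder.
  remainder b + 1 ≠ 0; add g_5 = b + 1 to the basis.

S(f_2,f_3): lcm = abc. S = ac + c² + c.
  leading term ac: subtract (1)·f_1 from ac + c² + c → b + 1
  leading term b: subtract (1)·g_5 from b + 1 → 0
  remainder 0.

S(f_1,g_4): leading monomials are coprime, so the S-polynomial reduces to 0 (Buchberger's first criterion).
S(f_2,g_4): lcm = b²c. S = bc + c.
  leading term bc: subtract (1)·f_2 from bc + c → 0
  remainder 0.

S(f_3,g_4): lcm = ab². S = bc + a + b.
  leading term bc: subtract (1)·f_2 from bc + a + b → a + b + c
  leading term a: no divisor's leading term divides it; move a to the remainder.
  leading term b: subtract (1)·g_5 from b + c → c + 1
  leading term c: no divisor's leading term divides it; move c to the remainder.
  leading term 1: no divisor's leading term divides it; move 1 to the remainder.
  remainder a + c + 1 ≠ 0; add g_6 = a + c + 1 to the basis.

S(f_1,g_5): leading monomials are coprime, so the S-polynomial reduces to 0 (Buchberger's first criterion).
S(f_2,g_5): lcm = bc. S = 0.
  remainder 0.

S(f_3,g_5): lcm = ab. S = a + c + 1.
  leading term a: subtract (1)·g_6 from a + c + 1 → 0
  remainder 0.

S(g_4,g_5): lcm = b². S = b + 1.
  leading term b: subtract (1)·g_5 from b + 1 → 0
  remainder 0.

S(f_1,g_6): lcm = ac. S = b + 1.
  leading term b: subtract (1)·g_5 from b + 1 → 0
  remainder 0.

S(f_2,g_6): leading monomials are coprime, so the S-polynomial reduces to 0 (Buchberger's first criterion).
S(f_3,g_6): lcm = ab. S = bc + b + c + 1.
  leading term bc: subtract (1)·f_2 from bc + b + c + 1 → b + 1
  leading term b: subtract (1)·g_5 from b + 1 → 0
  remainder 0.

S(g_4,g_6): leading monomials are coprime, so the S-polynomial reduces to 0 (Buchberger's first criterion).
S(g_5,g_6): leading monomials are coprime, so the S-polynomial reduces to 0 (Buchberger's first criterion).
Every S-polynomial of the final basis reduces to 0, so we have a Gröbner basis.
Inter-reduce: drop elements whose leading term is divisible by another's, tail-reduce, and make monic.
Reduced Gröbner basis: {a + c + 1, b + 1}.

Buchberger on the second generating set:
h_1 = ab + ac + bc + c² + b + c, LT = ab.
h_2 = bc, LT = bc.
h_3 = ab + ac + bc + c² + b + c, LT = ab.

S(h_1,h_2): lcm = abc. S = ac² + bc² + c³ + bc + c².
  leading term ac²: no divisor's leading term divides it; move ac² to the remainder.
  leading term bc²: subtract (c)·h_2 from bc² + c³ + bc + c² → c³ + bc + c²
  leading term c³: no divisor's leading term divides it; move c³ to the remainder.
  leading term bc: subtract (1)·h_2 from bc + c² → c²
  leading term c²: no divisor's leading term divides it; move c² to the remainder.
  remainder ac² + c³ + c² ≠ 0; add k_4 = ac² + c³ + c² to the basis.

S(h_1,h_3): lcm = ab. S = 0.
  remainder 0.

S(h_2,h_3): lcm = abc. S = ac² + bc² + c³ + bc + c².
  leading term ac²: subtract (1)·k_4 from ac² + bc² + c³ + bc + c² → bc² + bc
  leading term bc²: subtract (c)·h_2 from bc² + bc → bc
  leading term bc: subtract (1)·h_2 from bc → 0
  remainder 0.

S(h_1,k_4): lcm = abc². S = ac³ + c⁴ + c³.
  leading term ac³: subtract (c)·k_4 from ac³ + c⁴ + c³ → 0
  remainder 0.

S(h_2,k_4): lcm = abc². S = bc³ + bc².
  leading term bc³: subtract (c²)·h_2 from bc³ + bc² → bc²
  leading term bc²: subtract (c)·h_2 from bc² → 0
  remainder 0.

S(h_3,k_4): lcm = abc². S = ac³ + c⁴ + c³.
  leading term ac³: subtract (c)·k_4 from ac³ + c⁴ + c³ → 0
  remainder 0.

Every S-polynomial of the final basis reduces to 0, so we have a Gröbner basis.
Inter-reduce: drop elements whose leading term is divisible by another's, tail-reduce, and make monic.
Reduced Gröbner basis: {ac² + c³ + c², ab + ac + c² + b + c, bc}.

The bases are distinct; the ideals are different.

No, the ideals differ.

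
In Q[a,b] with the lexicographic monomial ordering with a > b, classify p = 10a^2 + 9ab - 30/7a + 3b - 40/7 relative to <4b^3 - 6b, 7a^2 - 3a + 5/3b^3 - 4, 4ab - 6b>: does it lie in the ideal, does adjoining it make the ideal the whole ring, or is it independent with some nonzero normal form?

First compute the reduced Gröbner basis of I by Buchberger's algorithm.
f_1 = 4b^3 - 6b, LT = b^3.
f_2 = 7a^2 - 3a + 5/3b^3 - 4, LT = a^2.
f_3 = 4ab - 6b, LT = ab.

S(f_1,f_2): leading monomials are coprime, so the S-polynomial reduces to 0 (Buchberger's first criterion).
S(f_1,f_3): lcm = ab^3. S = -3/2ab + 3/2b^3.
  leading term ab: subtract (-3/8)·f_3 from -3/2ab + 3/2b^3 → 3/2b^3 - 9/4b
  leading term b^3: subtract (3/8)·f_1 from 3/2b^3 - 9/4b → 0
  remainder 0.

S(f_2,f_3): lcm = a^2b. S = 15/14ab + 5/21b^4 - 4/7b.
  leading term ab: subtract (15/56)·f_3 from 15/14ab + 5/21b^4 - 4/7b → 5/21b^4 + 29/28b
  leading term b^4: subtract (5/84b)·f_1 from 5/21b^4 + 29/28b → 5/14b^2 + 29/28b
  leading term b^2: no divisor's leading term divides it; move 5/14b^2 to the remainder.
  leading term b: no divisor's leading term divides it; move 29/28b to the remainder.
  remainder 5/14b^2 + 29/28b ≠ 0; add h_4 = 5/14b^2 + 29/28b to the basis.

S(f_1,h_4): lcm = b^3. S = -29/10b^2 - 3/2b.
  leading term b^2: subtract (-203/25)·h_4 from -29/10b^2 - 3/2b → 691/100b
  leading term b: no divisor's leading term divides it; move 691/100b to the remainder.
  remainder 691/100b ≠ 0; add h_5 = 691/100b to the basis.

S(f_2,h_4): leading monomials are coprime, so the S-polynomial reduces to 0 (Buchberger's first criterion).
S(f_3,h_4): lcm = ab^2. S = -29/10ab - 3/2b^2.
  leading term ab: subtract (-29/40)·f_3 from -29/10ab - 3/2b^2 → -3/2b^2 - 87/20b
  leading term b^2: subtract (-21/5)·h_4 from -3/2b^2 - 87/20b → 0
  remainder 0.

S(f_1,h_5): lcm = b^3. S = -3/2b.
  leading term b: subtract (-150/691)·h_5 from -3/2b → 0
  remainder 0.

S(f_2,h_5): leading monomials are coprime, so the S-polynomial reduces to 0 (Buchberger's first criterion).
S(f_3,h_5): lcm = ab. S = -3/2b.
  leading term b: subtract (-150/691)·h_5 from -3/2b → 0
  remainder 0.

S(h_4,h_5): lcm = b^2. S = 29/10b.
  leading term b: subtract (290/691)·h_5 from 29/10b → 0
  remainder 0.

Every S-polynomial of the final basis reduces to 0, so we have a Gröbner basis.
Inter-reduce: drop elements whose leading term is divisible by another's, tail-reduce, and make monic.
Reduced Gröbner basis: {a^2 - 3/7a - 4/7, b}.
Label its elements g_1 = a^2 - 3/7a - 4/7, g_2 = b.

Reduce p = 10a^2 + 9ab - 30/7a + 3b - 40/7 modulo G:
  leading term a^2: subtract (10)·g_1 from 10a^2 + 9ab - 30/7a + 3b - 40/7 → 9ab + 3b
  leading term ab: subtract (9a)·g_2 from 9ab + 3b → 3b
  leading term b: subtract (3)·g_2 from 3b → 0
  normal form = 0.
Since the normal form is 0, p ∈ I.

Ideal membership is decidable via reduction modulo a Gröbner basis.

10a^2 + 9ab - 30/7a + 3b - 40/7 lies in I (it reduces to 0).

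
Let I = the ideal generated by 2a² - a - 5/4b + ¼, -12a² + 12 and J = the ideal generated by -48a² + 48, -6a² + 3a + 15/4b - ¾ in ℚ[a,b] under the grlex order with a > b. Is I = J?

Yes, the ideals are equal.

Since reduced Gröbner bases are canonical representatives of ideals under a given ordering, it suffices to compute and compare them.
Buchberger on the first generating set:
f_1 = 2a² - a - 5/4b + ¼, LT = a².
f_2 = -12a² + 12, LT = a².

S(f_1,f_2): lcm = a². S = -½a - ⅝b + 9/8.
  leading term a: no divisor's leading term divides it; move -½a to the remainder.
  leading term b: no divisor's leading term divides it; move -⅝b to the remainder.
  leading term 1: no divisor's leading term divides it; move 9/8 to the remainder.
  remainder -½a - ⅝b + 9/8 ≠ 0; add g_3 = -½a - ⅝b + 9/8 to the basis.

S(f_1,g_3): lcm = a². S = -5/4ab + 7/4a - ⅝b + ⅛.
  leading term ab: subtract (5/2b)·g_3 from -5/4ab + 7/4a - ⅝b + ⅛ → 25/16b² + 7/4a - 55/16b + ⅛
  leading term b²: no divisor's leading term divides it; move 25/16b² to the remainder.
  leading term a: subtract (-7/2)·g_3 from 7/4a - 55/16b + ⅛ → -45/8b + 65/16
  leading term b: no divisor's leading term divides it; move -45/8b to the remainder.
  leading term 1: no divisor's leading term divides it; move 65/16 to the remainder.
  remainder 25/16b² - 45/8b + 65/16 ≠ 0; add g_4 = 25/16b² - 45/8b + 65/16 to the basis.

S(f_2,g_3): lcm = a². S = -5/4ab + 9/4a - 1.
  leading term ab: subtract (5/2b)·g_3 from -5/4ab + 9/4a - 1 → 25/16b² + 9/4a - 45/16b - 1
  leading term b²: subtract (1)·g_4 from 25/16b² + 9/4a - 45/16b - 1 → 9/4a + 45/16b - 81/16
  leading term a: subtract (-9/2)·g_3 from 9/4a + 45/16b - 81/16 → 0
  remainder 0.

S(f_1,g_4): leading monomials are coprime, so the S-polynomial reduces to 0 (Buchberger's first criterion).
S(f_2,g_4): leading monomials are coprime, so the S-polynomial reduces to 0 (Buchberger's first criterion).
S(g_3,g_4): leading monomials are coprime, so the S-polynomial reduces to 0 (Buchberger's first criterion).
Every S-polynomial of the final basis reduces to 0, so we have a Gröbner basis.
Inter-reduce: drop elements whose leading term is divisible by another's, tail-reduce, and make monic.
Reduced Gröbner basis: {b² - 18/5b + 13/5, a + 5/4b - 9/4}.

Buchberger on the second generating set:
h_1 = -48a² + 48, LT = a².
h_2 = -6a² + 3a + 15/4b - ¾, LT = a².

S(h_1,h_2): lcm = a². S = ½a + ⅝b - 9/8.
  leading term a: no divisor's leading term divides it; move ½a to the remainder.
  leading term b: no divisor's leading term divides it; move ⅝b to the remainder.
  leading term 1: no divisor's leading term divides it; move -9/8 to the remainder.
  remainder ½a + ⅝b - 9/8 ≠ 0; add k_3 = ½a + ⅝b - 9/8 to the basis.

S(h_1,k_3): lcm = a². S = -5/4ab + 9/4a - 1.
  leading term ab: subtract (-5/2b)·k_3 from -5/4ab + 9/4a - 1 → 25/16b² + 9/4a - 45/16b - 1
  leading term b²: no divisor's leading term divides it; move 25/16b² to the remainder.
  leading term a: subtract (9/2)·k_3 from 9/4a - 45/16b - 1 → -45/8b + 65/16
  leading term b: no divisor's leading term divides it; move -45/8b to the remainder.
  leading term 1: no divisor's leading term divides it; move 65/16 to the remainder.
  remainder 25/16b² - 45/8b + 65/16 ≠ 0; add k_4 = 25/16b² - 45/8b + 65/16 to the basis.

S(h_2,k_3): lcm = a². S = -5/4ab + 7/4a - ⅝b + ⅛.
  leading term ab: subtract (-5/2b)·k_3 from -5/4ab + 7/4a - ⅝b + ⅛ → 25/16b² + 7/4a - 55/16b + ⅛
  leading term b²: subtract (1)·k_4 from 25/16b² + 7/4a - 55/16b + ⅛ → 7/4a + 35/16b - 63/16
  leading term a: subtract (7/2)·k_3 from 7/4a + 35/16b - 63/16 → 0
  remainder 0.

S(h_1,k_4): leading monomials are coprime, so the S-polynomial reduces to 0 (Buchberger's first criterion).
S(h_2,k_4): leading monomials are coprime, so the S-polynomial reduces to 0 (Buchberger's first criterion).
S(k_3,k_4): leading monomials are coprime, so the S-polynomial reduces to 0 (Buchberger's first criterion).
Every S-polynomial of the final basis reduces to 0, so we have a Gröbner basis.
Inter-reduce: drop elements whose leading term is divisible by another's, tail-reduce, and make monic.
Reduced Gröbner basis: {b² - 18/5b + 13/5, a + 5/4b - 9/4}.

The two bases agree; hence the ideals are identical.
The same test decides containment: I ⊆ J iff every generator of I reduces to 0 modulo a Gröbner basis of J.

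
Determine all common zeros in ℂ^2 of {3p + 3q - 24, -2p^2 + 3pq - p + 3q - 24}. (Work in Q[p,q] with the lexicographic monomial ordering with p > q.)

Compute a lex Gröbner basis by Buchberger's algorithm.
f_1 = 3p + 3q - 24, LT = p.
f_2 = -2p^2 + 3pq - p + 3q - 24, LT = p^2.

S(f_1,f_2): lcm = p^2. S = 5/2pq - 17/2p + 3/2q - 12.
  leading term pq: subtract (5/6q)·f_1 from 5/2pq - 17/2p + 3/2q - 12 → -17/2p - 5/2q^2 + 43/2q - 12
  leading term p: subtract (-17/6)·f_1 from -17/2p - 5/2q^2 + 43/2q - 12 → -5/2q^2 + 30q - 80
  leading term q^2: no divisor's leading term divides it; move -5/2q^2 to the remainder.
  leading term q: no divisor's leading term divides it; move 30q to the remainder.
  leading term 1: no divisor's leading term divides it; move -80 to the remainder.
  remainder -5/2q^2 + 30q - 80 ≠ 0; add h_3 = -5/2q^2 + 30q - 80 to the basis.

The other S-polynomials (S(f_1,h_3), S(f_2,h_3)) all reduce to 0 modulo the current basis, so we have a Gröbner basis.
Inter-reduce: drop elements whose leading term is divisible by another's, tail-reduce, and make monic.
Reduced Gröbner basis: {p + q - 8, q^2 - 12q + 32}.

A lex Gröbner basis eliminates variables successively. Here q^2 - 12q + 32 depends only on q, with roots {4, 8}; lifting each root through the earlier basis elements recovers the full solutions.
  q = 4: the earlier basis element becomes p - 4 = 0, giving p = 4 — point (4, 4).
  q = 8: the earlier basis element becomes p = 0, giving p = 0 — point (0, 8).
Each listed point satisfies every original equation (direct substitution).
A lex Gröbner basis triangularizes the system, enabling back-substitution.

{(4, 4), (0, 8)}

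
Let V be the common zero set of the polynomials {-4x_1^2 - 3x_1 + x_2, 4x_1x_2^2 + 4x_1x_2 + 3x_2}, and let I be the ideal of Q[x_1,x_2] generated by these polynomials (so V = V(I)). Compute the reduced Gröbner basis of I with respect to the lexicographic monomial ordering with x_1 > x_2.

f_1 = -4x_1^2 - 3x_1 + x_2, LT = x_1^2.
f_2 = 4x_1x_2^2 + 4x_1x_2 + 3x_2, LT = x_1x_2^2.

S(f_1,f_2): lcm = x_1^2x_2^2. S = -x_1^2x_2 + 3/4x_1x_2^2 - 3/4x_1x_2 - 1/4x_2^3.
  leading term x_1^2x_2: subtract (1/4x_2)·f_1 from -x_1^2x_2 + 3/4x_1x_2^2 - 3/4x_1x_2 - 1/4x_2^3 → 3/4x_1x_2^2 - 1/4x_2^3 - 1/4x_2^2
  leading term x_1x_2^2: subtract (3/16)·f_2 from 3/4x_1x_2^2 - 1/4x_2^3 - 1/4x_2^2 → -3/4x_1x_2 - 1/4x_2^3 - 1/4x_2^2 - 9/16x_2
  leading term x_1x_2: no divisor's leading term divides it; move -3/4x_1x_2 to the remainder.
  leading term x_2^3: no divisor's leading term divides it; move -1/4x_2^3 to the remainder.
  leading term x_2^2: no divisor's leading term divides it; move -1/4x_2^2 to the remainder.
  leading term x_2: no divisor's leading term divides it; move -9/16x_2 to the remainder.
  remainder -3/4x_1x_2 - 1/4x_2^3 - 1/4x_2^2 - 9/16x_2 ≠ 0; add g_3 = -3/4x_1x_2 - 1/4x_2^3 - 1/4x_2^2 - 9/16x_2 to the basis.

S(f_2,g_3): lcm = x_1x_2^2. S = x_1x_2 - 1/3x_2^4 - 1/3x_2^3 - 3/4x_2^2 + 3/4x_2.
  leading term x_1x_2: subtract (-4/3)·g_3 from x_1x_2 - 1/3x_2^4 - 1/3x_2^3 - 3/4x_2^2 + 3/4x_2 → -1/3x_2^4 - 2/3x_2^3 - 13/12x_2^2
  leading term x_2^4: no divisor's leading term divides it; move -1/3x_2^4 to the remainder.
  leading term x_2^3: no divisor's leading term divides it; move -2/3x_2^3 to the remainder.
  leading term x_2^2: no divisor's leading term divides it; move -13/12x_2^2 to the remainder.
  remainder -1/3x_2^4 - 2/3x_2^3 - 13/12x_2^2 ≠ 0; add g_4 = -1/3x_2^4 - 2/3x_2^3 - 13/12x_2^2 to the basis.

The other S-polynomials (S(f_1,g_3), S(f_1,g_4), S(f_2,g_4), S(g_3,g_4)) all reduce to 0 modulo the current basis, so we have a Gröbner basis.
Inter-reduce: drop elements whose leading term is divisible by another's, tail-reduce, and make monic.

G = {x_1^2 + 3/4x_1 - 1/4x_2, x_1x_2 + 1/3x_2^3 + 1/3x_2^2 + 3/4x_2, x_2^4 + 2x_2^3 + 13/4x_2^2}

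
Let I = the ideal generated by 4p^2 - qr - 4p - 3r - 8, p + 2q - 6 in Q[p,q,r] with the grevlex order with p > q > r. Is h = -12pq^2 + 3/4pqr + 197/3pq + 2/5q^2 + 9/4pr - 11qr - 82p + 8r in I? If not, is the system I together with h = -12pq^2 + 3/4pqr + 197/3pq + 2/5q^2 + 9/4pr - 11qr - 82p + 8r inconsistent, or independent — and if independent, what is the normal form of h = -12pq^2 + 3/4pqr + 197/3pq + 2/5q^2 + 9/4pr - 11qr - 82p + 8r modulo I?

-12pq^2 + 3/4pqr + 197/3pq + 2/5q^2 + 9/4pr - 11qr - 82p + 8r is independent of I; its normal form modulo I is -164/15qr - 2/15q + 41/5r + 68/15.

First compute the reduced Gröbner basis of I by Buchberger's algorithm.
f_1 = 4p^2 - qr - 4p - 3r - 8, LT = p^2.
f_2 = p + 2q - 6, LT = p.

S(f_1,f_2): lcm = p^2. S = -2pq - 1/4qr + 5p - 3/4r - 2.
  leading term pq: subtract (-2q)·f_2 from -2pq - 1/4qr + 5p - 3/4r - 2 → 4q^2 - 1/4qr + 5p - 12q - 3/4r - 2
  leading term q^2: no divisor's leading term divides it; move 4q^2 to the remainder.
  leading term qr: no divisor's leading term divides it; move -1/4qr to the remainder.
  leading term p: subtract (5)·f_2 from 5p - 12q - 3/4r - 2 → -22q - 3/4r + 28
  leading term q: no divisor's leading term divides it; move -22q to the remainder.
  leading term r: no divisor's leading term divides it; move -3/4r to the remainder.
  leading term 1: no divisor's leading term divides it; move 28 to the remainder.
  remainder 4q^2 - 1/4qr - 22q - 3/4r + 28 ≠ 0; add k_3 = 4q^2 - 1/4qr - 22q - 3/4r + 28 to the basis.

The other S-polynomials (S(f_1,k_3), S(f_2,k_3)) all reduce to 0 modulo the current basis, so we have a Gröbner basis.
Inter-reduce: drop elements whose leading term is divisible by another's, tail-reduce, and make monic.
Reduced Gröbner basis: {q^2 - 1/16qr - 11/2q - 3/16r + 7, p + 2q - 6}.
Label its elements g_1 = q^2 - 1/16qr - 11/2q - 3/16r + 7, g_2 = p + 2q - 6.

Reduce h = -12pq^2 + 3/4pqr + 197/3pq + 2/5q^2 + 9/4pr - 11qr - 82p + 8r modulo G:
  leading term pq^2: subtract (-12p)·g_1 from -12pq^2 + 3/4pqr + 197/3pq + 2/5q^2 + 9/4pr - 11qr - 82p + 8r → -1/3pq + 2/5q^2 - 11qr + 2p + 8r
  leading term pq: subtract (-1/3q)·g_2 from -1/3pq + 2/5q^2 - 11qr + 2p + 8r → 16/15q^2 - 11qr + 2p - 2q + 8r
  leading term q^2: subtract (16/15)·g_1 from 16/15q^2 - 11qr + 2p - 2q + 8r → -164/15qr + 2p + 58/15q + 41/5r - 112/15
  leading term qr: no divisor's leading term divides it; move -164/15qr to the remainder.
  leading term p: subtract (2)·g_2 from 2p + 58/15q + 41/5r - 112/15 → -2/15q + 41/5r + 68/15
  leading term q: no divisor's leading term divides it; move -2/15q to the remainder.
  leading term r: no divisor's leading term divides it; move 41/5r to the remainder.
  leading term 1: no divisor's leading term divides it; move 68/15 to the remainder.
  normal form = -164/15qr - 2/15q + 41/5r + 68/15.
The normal form is nonzero, so h ∉ I. Since h minus its normal form lies in I, I + (h) = I + (n) where n = -164/15qr - 2/15q + 41/5r + 68/15; decide whether this ideal is the whole ring.
Run Buchberger on G together with n (pairs among the g_i already reduce to 0 since G is a Gröbner basis):
g_1 = q^2 - 1/16qr - 11/2q - 3/16r + 7, LT = q^2.
g_2 = p + 2q - 6, LT = p.
n = -164/15qr - 2/15q + 41/5r + 68/15, LT = qr.

S(g_1,n): lcm = q^2r. S = -1/16qr^2 - 1/82q^2 - 19/4qr - 3/16r^2 + 17/41q + 7r.
  leading term qr^2: subtract (15/2624r)·n from -1/16qr^2 - 1/82q^2 - 19/4qr - 3/16r^2 + 17/41q + 7r → -1/82q^2 - 6231/1312qr - 15/64r^2 + 17/41q + 4575/656r
  leading term q^2: subtract (-1/82)·g_1 from -1/82q^2 - 6231/1312qr - 15/64r^2 + 17/41q + 4575/656r → -19/4qr - 15/64r^2 + 57/164q + 9147/1312r + 7/82
  leading term qr: subtract (285/656)·n from -19/4qr - 15/64r^2 + 57/164q + 9147/1312r + 7/82 → -15/64r^2 + 133/328q + 4473/1312r - 309/164
  leading term r^2: no divisor's leading term divides it; move -15/64r^2 to the remainder.
  leading term q: no divisor's leading term divides it; move 133/328q to the remainder.
  leading term r: no divisor's leading term divides it; move 4473/1312r to the remainder.
  leading term 1: no divisor's leading term divides it; move -309/164 to the remainder.
  remainder -15/64r^2 + 133/328q + 4473/1312r - 309/164 ≠ 0; add m_4 = -15/64r^2 + 133/328q + 4473/1312r - 309/164 to the basis.

The other S-polynomials (S(g_1,g_2), S(g_2,n), S(g_1,m_4), S(g_2,m_4), S(n,m_4)) all reduce to 0 modulo the current basis, so we have a Gröbner basis.
Inter-reduce: drop elements whose leading term is divisible by another's, tail-reduce, and make monic.
Reduced Gröbner basis: {q^2 - 7215/1312q - 15/64r + 4575/656, qr + 1/82q - 3/4r - 17/41, r^2 - 1064/615q - 2982/205r + 1648/205, p + 2q - 6}.
The reduced Gröbner basis of I + (h) is {q^2 - 7215/1312q - 15/64r + 4575/656, qr + 1/82q - 3/4r - 17/41, r^2 - 1064/615q - 2982/205r + 1648/205, p + 2q - 6} ≠ {1}, a proper ideal, so the enlarged system stays consistent: h is independent of I, with normal form -164/15qr - 2/15q + 41/5r + 68/15.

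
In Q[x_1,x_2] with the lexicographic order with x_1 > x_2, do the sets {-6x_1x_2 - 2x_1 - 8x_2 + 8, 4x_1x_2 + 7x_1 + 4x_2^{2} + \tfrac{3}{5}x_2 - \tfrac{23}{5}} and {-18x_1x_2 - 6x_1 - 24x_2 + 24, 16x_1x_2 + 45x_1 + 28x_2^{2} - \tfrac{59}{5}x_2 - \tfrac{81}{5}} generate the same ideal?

Yes, the ideals are equal.

Since reduced Gröbner bases are canonical representatives of ideals under a given ordering, it suffices to compute and compare them.
Buchberger on the first generating set:
f_1 = -6x_1x_2 - 2x_1 - 8x_2 + 8, LT = x_1x_2.
f_2 = 4x_1x_2 + 7x_1 + 4x_2^{2} + \tfrac{3}{5}x_2 - \tfrac{23}{5}, LT = x_1x_2.

S(f_1,f_2): lcm = x_1x_2. S = -\tfrac{17}{12}x_1 - x_2^{2} + \tfrac{71}{60}x_2 - \tfrac{11}{60}.
  leading term x_1: no divisor's leading term divides it; move -\tfrac{17}{12}x_1 to the remainder.
  leading term x_2^{2}: no divisor's leading term divides it; move -x_2^{2} to the remainder.
  leading term x_2: no divisor's leading term divides it; move \tfrac{71}{60}x_2 to the remainder.
  leading term 1: no divisor's leading term divides it; move -\tfrac{11}{60} to the remainder.
  remainder -\tfrac{17}{12}x_1 - x_2^{2} + \tfrac{71}{60}x_2 - \tfrac{11}{60} ≠ 0; add g_3 = -\tfrac{17}{12}x_1 - x_2^{2} + \tfrac{71}{60}x_2 - \tfrac{11}{60} to the basis.

S(f_1,g_3): lcm = x_1x_2. S = \tfrac{1}{3}x_1 - \tfrac{12}{17}x_2^{3} + \tfrac{71}{85}x_2^{2} + \tfrac{307}{255}x_2 - \tfrac{4}{3}.
  leading term x_1: subtract (-\tfrac{4}{17})·g_3 from \tfrac{1}{3}x_1 - \tfrac{12}{17}x_2^{3} + \tfrac{71}{85}x_2^{2} + \tfrac{307}{255}x_2 - \tfrac{4}{3} → -\tfrac{12}{17}x_2^{3} + \tfrac{3}{5}x_2^{2} + \tfrac{126}{85}x_2 - \tfrac{117}{85}
  leading term x_2^{3}: no divisor's leading term divides it; move -\tfrac{12}{17}x_2^{3} to the remainder.
  leading term x_2^{2}: no divisor's leading term divides it; move \tfrac{3}{5}x_2^{2} to the remainder.
  leading term x_2: no divisor's leading term divides it; move \tfrac{126}{85}x_2 to the remainder.
  leading term 1: no divisor's leading term divides it; move -\tfrac{117}{85} to the remainder.
  remainder -\tfrac{12}{17}x_2^{3} + \tfrac{3}{5}x_2^{2} + \tfrac{126}{85}x_2 - \tfrac{117}{85} ≠ 0; add g_4 = -\tfrac{12}{17}x_2^{3} + \tfrac{3}{5}x_2^{2} + \tfrac{126}{85}x_2 - \tfrac{117}{85} to the basis.

The other S-polynomials (S(f_2,g_3), S(f_1,g_4), S(f_2,g_4), S(g_3,g_4)) all reduce to 0 modulo the current basis, so we have a Gröbner basis.
Inter-reduce: drop elements whose leading term is divisible by another's, tail-reduce, and make monic.
Reduced Gröbner basis: {x_1 + \tfrac{12}{17}x_2^{2} - \tfrac{71}{85}x_2 + \tfrac{11}{85}, x_2^{3} - \tfrac{17}{20}x_2^{2} - \tfrac{21}{10}x_2 + \tfrac{39}{20}}.

Buchberger on the second generating set:
h_1 = -18x_1x_2 - 6x_1 - 24x_2 + 24, LT = x_1x_2.
h_2 = 16x_1x_2 + 45x_1 + 28x_2^{2} - \tfrac{59}{5}x_2 - \tfrac{81}{5}, LT = x_1x_2.

S(h_1,h_2): lcm = x_1x_2. S = -\tfrac{119}{48}x_1 - \tfrac{7}{4}x_2^{2} + \tfrac{497}{240}x_2 - \tfrac{77}{240}.
  leading term x_1: no divisor's leading term divides it; move -\tfrac{119}{48}x_1 to the remainder.
  leading term x_2^{2}: no divisor's leading term divides it; move -\tfrac{7}{4}x_2^{2} to the remainder.
  leading term x_2: no divisor's leading term divides it; move \tfrac{497}{240}x_2 to the remainder.
  leading term 1: no divisor's leading term divides it; move -\tfrac{77}{240} to the remainder.
  remainder -\tfrac{119}{48}x_1 - \tfrac{7}{4}x_2^{2} + \tfrac{497}{240}x_2 - \tfrac{77}{240} ≠ 0; add k_3 = -\tfrac{119}{48}x_1 - \tfrac{7}{4}x_2^{2} + \tfrac{497}{240}x_2 - \tfrac{77}{240} to the basis.

S(h_1,k_3): lcm = x_1x_2. S = \tfrac{1}{3}x_1 - \tfrac{12}{17}x_2^{3} + \tfrac{71}{85}x_2^{2} + \tfrac{307}{255}x_2 - \tfrac{4}{3}.
  leading term x_1: subtract (-\tfrac{16}{119})·k_3 from \tfrac{1}{3}x_1 - \tfrac{12}{17}x_2^{3} + \tfrac{71}{85}x_2^{2} + \tfrac{307}{255}x_2 - \tfrac{4}{3} → -\tfrac{12}{17}x_2^{3} + \tfrac{3}{5}x_2^{2} + \tfrac{126}{85}x_2 - \tfrac{117}{85}
  leading term x_2^{3}: no divisor's leading term divides it; move -\tfrac{12}{17}x_2^{3} to the remainder.
  leading term x_2^{2}: no divisor's leading term divides it; move \tfrac{3}{5}x_2^{2} to the remainder.
  leading term x_2: no divisor's leading term divides it; move \tfrac{126}{85}x_2 to the remainder.
  leading term 1: no divisor's leading term divides it; move -\tfrac{117}{85} to the remainder.
  remainder -\tfrac{12}{17}x_2^{3} + \tfrac{3}{5}x_2^{2} + \tfrac{126}{85}x_2 - \tfrac{117}{85} ≠ 0; add k_4 = -\tfrac{12}{17}x_2^{3} + \tfrac{3}{5}x_2^{2} + \tfrac{126}{85}x_2 - \tfrac{117}{85} to the basis.

The other S-polynomials (S(h_2,k_3), S(h_1,k_4), S(h_2,k_4), S(k_3,k_4)) all reduce to 0 modulo the current basis, so we have a Gröbner basis.
Inter-reduce: drop elements whose leading term is divisible by another's, tail-reduce, and make monic.
Reduced Gröbner basis: {x_1 + \tfrac{12}{17}x_2^{2} - \tfrac{71}{85}x_2 + \tfrac{11}{85}, x_2^{3} - \tfrac{17}{20}x_2^{2} - \tfrac{21}{10}x_2 + \tfrac{39}{20}}.

Same reduced basis, so the two generating sets span the same ideal.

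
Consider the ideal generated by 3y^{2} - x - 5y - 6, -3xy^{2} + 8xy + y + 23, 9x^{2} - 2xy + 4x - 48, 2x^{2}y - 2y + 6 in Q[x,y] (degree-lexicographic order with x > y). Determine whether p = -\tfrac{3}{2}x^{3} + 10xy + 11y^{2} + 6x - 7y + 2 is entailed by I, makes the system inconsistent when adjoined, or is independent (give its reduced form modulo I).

-\tfrac{3}{2}x^{3} + 10xy + 11y^{2} + 6x - 7y + 2 lies in I (it reduces to 0).

First compute the reduced Gröbner basis of I by Buchberger's algorithm.
f_1 = 3y^{2} - x - 5y - 6, LT = y^{2}.
f_2 = -3xy^{2} + 8xy + y + 23, LT = xy^{2}.
f_3 = 9x^{2} - 2xy + 4x - 48, LT = x^{2}.
f_4 = 2x^{2}y - 2y + 6, LT = x^{2}y.

S(f_1,f_2): lcm = xy^{2}. S = -\tfrac{1}{3}x^{2} + xy - 2x + \tfrac{1}{3}y + \tfrac{23}{3}.
  reduce S modulo (f_1, f_2, f_3, f_4):
  remainder \tfrac{25}{27}xy - \tfrac{50}{27}x + \tfrac{1}{3}y + \tfrac{53}{9} ≠ 0; add h_5 = \tfrac{25}{27}xy - \tfrac{50}{27}x + \tfrac{1}{3}y + \tfrac{53}{9} to the basis.

S(f_1,f_4): lcm = x^{2}y^{2}. S = -\tfrac{1}{3}x^{3} - \tfrac{5}{3}x^{2}y - 2x^{2} + y^{2} - 3y.
  reduce S modulo (f_1, f_2, f_3, f_4, h_5):
  remainder -\tfrac{1429}{729}x - \tfrac{191458}{18225}y - \tfrac{120008}{18225} ≠ 0; add h_6 = -\tfrac{1429}{729}x - \tfrac{191458}{18225}y - \tfrac{120008}{18225} to the basis.

S(f_2,f_3): lcm = x^{2}y^{2}. S = \tfrac{2}{9}xy^{3} - \tfrac{8}{3}x^{2}y - \tfrac{4}{9}xy^{2} - \tfrac{1}{3}xy + \tfrac{16}{3}y^{2} - \tfrac{23}{3}x.
  reduce S modulo (f_1, f_2, f_3, f_4, h_5, h_6):
  remainder \tfrac{677717}{21435}y + \tfrac{677717}{21435} ≠ 0; add h_7 = \tfrac{677717}{21435}y + \tfrac{677717}{21435} to the basis.

The other S-polynomials (S(f_1,f_3), S(f_2,f_4), S(f_3,f_4), S(f_1,h_5), S(f_2,h_5), S(f_3,h_5), S(f_4,h_5), S(f_1,h_6), S(f_2,h_6), S(f_3,h_6), S(f_4,h_6), S(h_5,h_6), S(f_1,h_7), S(f_2,h_7), S(f_3,h_7), S(f_4,h_7), S(h_5,h_7), S(h_6,h_7)) all reduce to 0 modulo the current basis, so we have a Gröbner basis.
Inter-reduce: drop elements whose leading term is divisible by another's, tail-reduce, and make monic.
Reduced Gröbner basis: {x - 2, y + 1}.
Label its elements g_1 = x - 2, g_2 = y + 1.

Reduce p = -\tfrac{3}{2}x^{3} + 10xy + 11y^{2} + 6x - 7y + 2 modulo G:
  leading term x^{3}: subtract (-\tfrac{3}{2}x^{2})·g_1 from -\tfrac{3}{2}x^{3} + 10xy + 11y^{2} + 6x - 7y + 2 → -3x^{2} + 10xy + 11y^{2} + 6x - 7y + 2
  leading term x^{2}: subtract (-3x)·g_1 from -3x^{2} + 10xy + 11y^{2} + 6x - 7y + 2 → 10xy + 11y^{2} - 7y + 2
  leading term xy: subtract (10y)·g_1 from 10xy + 11y^{2} - 7y + 2 → 11y^{2} + 13y + 2
  leading term y^{2}: subtract (11y)·g_2 from 11y^{2} + 13y + 2 → 2y + 2
  leading term y: subtract (2)·g_2 from 2y + 2 → 0
  normal form = 0.
Since the normal form is 0, p ∈ I.

The remainder on division by a Gröbner basis is unique — it is the normal form.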